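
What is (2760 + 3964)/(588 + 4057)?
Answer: 6724/4645 ≈ 1.4476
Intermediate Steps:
(2760 + 3964)/(588 + 4057) = 6724/4645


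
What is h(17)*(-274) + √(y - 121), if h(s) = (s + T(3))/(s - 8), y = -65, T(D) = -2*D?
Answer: -3014/9 + I*√186 ≈ -334.89 + 13.638*I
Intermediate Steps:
h(s) = (-6 + s)/(-8 + s) (h(s) = (s - 2*3)/(s - 8) = (s - 6)/(-8 + s) = (-6 + s)/(-8 + s))
h(17)*(-274) + √(y - 121) = ((-6 + 17)/(-8 + 17))*(-274) + √(-65 - 121) = (11/9)*(-274) + √(-186) = ((⅑)*11)*(-274) + I*√186 = (11/9)*(-274) + I*√186 = -3014/9 + I*√186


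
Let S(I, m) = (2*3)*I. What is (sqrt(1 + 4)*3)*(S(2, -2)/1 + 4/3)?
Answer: 40*sqrt(5) ≈ 89.443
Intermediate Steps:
S(I, m) = 6*I
(sqrt(1 + 4)*3)*(S(2, -2)/1 + 4/3) = (sqrt(1 + 4)*3)*((6*2)/1 + 4/3) = (sqrt(5)*3)*(12*1 + 4*(1/3)) = (3*sqrt(5))*(12 + 4/3) = (3*sqrt(5))*(40/3) = 40*sqrt(5)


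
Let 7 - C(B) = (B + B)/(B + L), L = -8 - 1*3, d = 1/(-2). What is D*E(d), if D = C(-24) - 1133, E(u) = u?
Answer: 19729/35 ≈ 563.69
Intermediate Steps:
d = -1/2 (d = 1*(-1/2) = -1/2 ≈ -0.50000)
L = -11 (L = -8 - 3 = -11)
C(B) = 7 - 2*B/(-11 + B) (C(B) = 7 - (B + B)/(B - 11) = 7 - 2*B/(-11 + B))
D = -39458/35 (D = (-77 + 5*(-24))/(-11 - 24) - 1133 = (-77 - 120)/(-35) - 1133 = -1/35*(-197) - 1133 = 197/35 - 1133 = -39458/35 ≈ -1127.4)
D*E(d) = -39458/35*(-1/2) = 19729/35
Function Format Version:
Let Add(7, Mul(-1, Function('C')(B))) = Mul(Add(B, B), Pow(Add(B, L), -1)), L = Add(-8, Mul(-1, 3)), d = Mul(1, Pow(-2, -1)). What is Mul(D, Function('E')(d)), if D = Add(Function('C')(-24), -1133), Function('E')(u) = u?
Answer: Rational(19729, 35) ≈ 563.69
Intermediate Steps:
d = Rational(-1, 2) (d = Mul(1, Rational(-1, 2)) = Rational(-1, 2) ≈ -0.50000)
L = -11 (L = Add(-8, -3) = -11)
Function('C')(B) = Add(7, Mul(-2, B, Pow(Add(-11, B), -1))) (Function('C')(B) = Add(7, Mul(-1, Mul(Add(B, B), Pow(Add(B, -11), -1)))) = Add(7, Mul(-1, Mul(Mul(2, B), Pow(Add(-11, B), -1)))) = Add(7, Mul(-1, Mul(2, B, Pow(Add(-11, B), -1)))) = Add(7, Mul(-2, B, Pow(Add(-11, B), -1))))
D = Rational(-39458, 35) (D = Add(Mul(Pow(Add(-11, -24), -1), Add(-77, Mul(5, -24))), -1133) = Add(Mul(Pow(-35, -1), Add(-77, -120)), -1133) = Add(Mul(Rational(-1, 35), -197), -1133) = Add(Rational(197, 35), -1133) = Rational(-39458, 35) ≈ -1127.4)
Mul(D, Function('E')(d)) = Mul(Rational(-39458, 35), Rational(-1, 2)) = Rational(19729, 35)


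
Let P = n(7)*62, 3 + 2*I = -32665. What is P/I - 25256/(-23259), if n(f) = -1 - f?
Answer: 212033984/189956253 ≈ 1.1162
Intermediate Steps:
I = -16334 (I = -3/2 + (1/2)*(-32665) = -3/2 - 32665/2 = -16334)
P = -496 (P = (-1 - 1*7)*62 = (-1 - 7)*62 = -8*62 = -496)
P/I - 25256/(-23259) = -496/(-16334) - 25256/(-23259) = -496*(-1/16334) - 25256*(-1/23259) = 248/8167 + 25256/23259 = 212033984/189956253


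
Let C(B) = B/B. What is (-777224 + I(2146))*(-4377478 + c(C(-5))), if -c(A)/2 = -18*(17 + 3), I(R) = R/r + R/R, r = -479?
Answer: 1629431827395954/479 ≈ 3.4017e+12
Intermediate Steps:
I(R) = 1 - R/479 (I(R) = R/(-479) + R/R = R*(-1/479) + 1 = -R/479 + 1 = 1 - R/479)
C(B) = 1
c(A) = 720 (c(A) = -(-36)*(17 + 3) = -(-36)*20 = -2*(-360) = 720)
(-777224 + I(2146))*(-4377478 + c(C(-5))) = (-777224 + (1 - 1/479*2146))*(-4377478 + 720) = (-777224 + (1 - 2146/479))*(-4376758) = (-777224 - 1667/479)*(-4376758) = -372291963/479*(-4376758) = 1629431827395954/479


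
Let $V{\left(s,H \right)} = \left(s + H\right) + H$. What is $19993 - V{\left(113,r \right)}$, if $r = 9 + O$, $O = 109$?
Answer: $19644$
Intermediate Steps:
$r = 118$ ($r = 9 + 109 = 118$)
$V{\left(s,H \right)} = s + 2 H$ ($V{\left(s,H \right)} = \left(H + s\right) + H = s + 2 H$)
$19993 - V{\left(113,r \right)} = 19993 - \left(113 + 2 \cdot 118\right) = 19993 - \left(113 + 236\right) = 19993 - 349 = 19644$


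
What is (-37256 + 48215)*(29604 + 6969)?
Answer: 400803507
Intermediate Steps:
(-37256 + 48215)*(29604 + 6969) = 10959*36573 = 400803507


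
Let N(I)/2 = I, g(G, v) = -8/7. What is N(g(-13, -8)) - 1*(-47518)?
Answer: 332610/7 ≈ 47516.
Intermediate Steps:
g(G, v) = -8/7 (g(G, v) = -8*⅐ = -8/7)
N(I) = 2*I
N(g(-13, -8)) - 1*(-47518) = 2*(-8/7) - 1*(-47518) = -16/7 + 47518 = 332610/7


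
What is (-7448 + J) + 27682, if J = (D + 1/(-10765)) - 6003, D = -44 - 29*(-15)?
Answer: 157405829/10765 ≈ 14622.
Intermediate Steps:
D = 391 (D = -44 + 435 = 391)
J = -60413181/10765 (J = (391 + 1/(-10765)) - 6003 = (391 - 1/10765) - 6003 = 4209114/10765 - 6003 = -60413181/10765 ≈ -5612.0)
(-7448 + J) + 27682 = (-7448 - 60413181/10765) + 27682 = -140590901/10765 + 27682 = 157405829/10765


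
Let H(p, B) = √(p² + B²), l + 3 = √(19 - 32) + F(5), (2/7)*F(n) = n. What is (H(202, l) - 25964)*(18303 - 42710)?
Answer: 633703348 - 24407*√(164005 + 116*I*√13)/2 ≈ 6.2876e+8 - 6301.7*I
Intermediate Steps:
F(n) = 7*n/2
l = 29/2 + I*√13 (l = -3 + (√(19 - 32) + (7/2)*5) = -3 + (√(-13) + 35/2) = -3 + (I*√13 + 35/2) = -3 + (35/2 + I*√13) = 29/2 + I*√13 ≈ 14.5 + 3.6056*I)
H(p, B) = √(B² + p²)
(H(202, l) - 25964)*(18303 - 42710) = (√((29/2 + I*√13)² + 202²) - 25964)*(18303 - 42710) = (√((29/2 + I*√13)² + 40804) - 25964)*(-24407) = (√(40804 + (29/2 + I*√13)²) - 25964)*(-24407) = (-25964 + √(40804 + (29/2 + I*√13)²))*(-24407) = 633703348 - 24407*√(40804 + (29/2 + I*√13)²)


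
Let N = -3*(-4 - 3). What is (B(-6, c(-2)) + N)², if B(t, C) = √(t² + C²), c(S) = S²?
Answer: 493 + 84*√13 ≈ 795.87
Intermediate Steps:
N = 21 (N = -3*(-7) = 21)
B(t, C) = √(C² + t²)
(B(-6, c(-2)) + N)² = (√(((-2)²)² + (-6)²) + 21)² = (√(4² + 36) + 21)² = (√(16 + 36) + 21)² = (√52 + 21)² = (2*√13 + 21)² = (21 + 2*√13)²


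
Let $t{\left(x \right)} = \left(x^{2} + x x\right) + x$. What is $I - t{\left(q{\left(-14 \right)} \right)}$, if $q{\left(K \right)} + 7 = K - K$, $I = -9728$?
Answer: $-9819$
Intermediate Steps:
$q{\left(K \right)} = -7$ ($q{\left(K \right)} = -7 + \left(K - K\right) = -7 + 0 = -7$)
$t{\left(x \right)} = x + 2 x^{2}$ ($t{\left(x \right)} = \left(x^{2} + x^{2}\right) + x = 2 x^{2} + x = x + 2 x^{2}$)
$I - t{\left(q{\left(-14 \right)} \right)} = -9728 - - 7 \left(1 + 2 \left(-7\right)\right) = -9728 - - 7 \left(1 - 14\right) = -9728 - \left(-7\right) \left(-13\right) = -9728 - 91 = -9819$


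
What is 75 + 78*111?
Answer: 8733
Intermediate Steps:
75 + 78*111 = 75 + 8658 = 8733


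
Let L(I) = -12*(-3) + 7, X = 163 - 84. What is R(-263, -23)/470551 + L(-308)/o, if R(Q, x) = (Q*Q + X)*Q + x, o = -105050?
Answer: -1913216781043/49431382550 ≈ -38.704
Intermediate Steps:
X = 79
L(I) = 43 (L(I) = 36 + 7 = 43)
R(Q, x) = x + Q*(79 + Q**2) (R(Q, x) = (Q*Q + 79)*Q + x = (Q**2 + 79)*Q + x = (79 + Q**2)*Q + x = Q*(79 + Q**2) + x = x + Q*(79 + Q**2))
R(-263, -23)/470551 + L(-308)/o = (-23 + (-263)**3 + 79*(-263))/470551 + 43/(-105050) = (-23 - 18191447 - 20777)*(1/470551) + 43*(-1/105050) = -18212247*1/470551 - 43/105050 = -18212247/470551 - 43/105050 = -1913216781043/49431382550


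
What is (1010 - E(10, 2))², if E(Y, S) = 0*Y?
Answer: 1020100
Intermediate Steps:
E(Y, S) = 0
(1010 - E(10, 2))² = (1010 - 1*0)² = (1010 + 0)² = 1010² = 1020100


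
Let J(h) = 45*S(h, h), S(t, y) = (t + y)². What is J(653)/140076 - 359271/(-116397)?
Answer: 9243020938/16774101 ≈ 551.03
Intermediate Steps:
J(h) = 180*h² (J(h) = 45*(h + h)² = 45*(2*h)² = 45*(4*h²) = 180*h²)
J(653)/140076 - 359271/(-116397) = (180*653²)/140076 - 359271/(-116397) = (180*426409)*(1/140076) - 359271*(-1/116397) = 76753620*(1/140076) + 39919/12933 = 2132045/3891 + 39919/12933 = 9243020938/16774101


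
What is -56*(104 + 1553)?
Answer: -92792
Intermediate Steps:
-56*(104 + 1553) = -56*1657 = -92792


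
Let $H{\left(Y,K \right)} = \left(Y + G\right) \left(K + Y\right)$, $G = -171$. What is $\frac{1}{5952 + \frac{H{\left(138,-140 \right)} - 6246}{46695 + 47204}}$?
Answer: $\frac{93899}{558880668} \approx 0.00016801$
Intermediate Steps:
$H{\left(Y,K \right)} = \left(-171 + Y\right) \left(K + Y\right)$ ($H{\left(Y,K \right)} = \left(Y - 171\right) \left(K + Y\right) = \left(-171 + Y\right) \left(K + Y\right)$)
$\frac{1}{5952 + \frac{H{\left(138,-140 \right)} - 6246}{46695 + 47204}} = \frac{1}{5952 + \frac{\left(138^{2} - -23940 - 23598 - 19320\right) - 6246}{46695 + 47204}} = \frac{1}{5952 + \frac{\left(19044 + 23940 - 23598 - 19320\right) - 6246}{93899}} = \frac{1}{5952 + \left(66 - 6246\right) \frac{1}{93899}} = \frac{1}{5952 - \frac{6180}{93899}} = \frac{1}{\frac{558880668}{93899}} = \frac{93899}{558880668}$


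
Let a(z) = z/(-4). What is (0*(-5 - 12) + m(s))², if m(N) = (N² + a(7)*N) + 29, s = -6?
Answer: 22801/4 ≈ 5700.3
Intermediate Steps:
a(z) = -z/4 (a(z) = z*(-¼) = -z/4)
m(N) = 29 + N² - 7*N/4 (m(N) = (N² + (-¼*7)*N) + 29 = (N² - 7*N/4) + 29 = 29 + N² - 7*N/4)
(0*(-5 - 12) + m(s))² = (0*(-5 - 12) + (29 + (-6)² - 7/4*(-6)))² = (0*(-17) + (29 + 36 + 21/2))² = (0 + 151/2)² = (151/2)² = 22801/4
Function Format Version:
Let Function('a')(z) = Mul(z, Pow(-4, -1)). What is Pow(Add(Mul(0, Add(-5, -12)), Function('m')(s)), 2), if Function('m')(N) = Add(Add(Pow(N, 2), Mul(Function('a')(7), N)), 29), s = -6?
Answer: Rational(22801, 4) ≈ 5700.3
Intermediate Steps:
Function('a')(z) = Mul(Rational(-1, 4), z) (Function('a')(z) = Mul(z, Rational(-1, 4)) = Mul(Rational(-1, 4), z))
Function('m')(N) = Add(29, Pow(N, 2), Mul(Rational(-7, 4), N)) (Function('m')(N) = Add(Add(Pow(N, 2), Mul(Mul(Rational(-1, 4), 7), N)), 29) = Add(Add(Pow(N, 2), Mul(Rational(-7, 4), N)), 29) = Add(29, Pow(N, 2), Mul(Rational(-7, 4), N)))
Pow(Add(Mul(0, Add(-5, -12)), Function('m')(s)), 2) = Pow(Add(Mul(0, Add(-5, -12)), Add(29, Pow(-6, 2), Mul(Rational(-7, 4), -6))), 2) = Pow(Add(Mul(0, -17), Add(29, 36, Rational(21, 2))), 2) = Pow(Add(0, Rational(151, 2)), 2) = Pow(Rational(151, 2), 2) = Rational(22801, 4)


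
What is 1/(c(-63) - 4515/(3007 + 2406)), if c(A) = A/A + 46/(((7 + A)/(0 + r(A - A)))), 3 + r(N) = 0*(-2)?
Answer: 151564/398641 ≈ 0.38020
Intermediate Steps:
r(N) = -3 (r(N) = -3 + 0*(-2) = -3 + 0 = -3)
c(A) = 1 + 46/(-7/3 - A/3) (c(A) = A/A + 46/(((7 + A)/(0 - 3))) = 1 + 46/(((7 + A)/(-3))) = 1 + 46/(((7 + A)*(-1/3))) = 1 + 46/(-7/3 - A/3))
1/(c(-63) - 4515/(3007 + 2406)) = 1/((-131 - 63)/(7 - 63) - 4515/(3007 + 2406)) = 1/(-194/(-56) - 4515/5413) = 1/(-1/56*(-194) - 4515*1/5413) = 1/(97/28 - 4515/5413) = 1/(398641/151564) = 151564/398641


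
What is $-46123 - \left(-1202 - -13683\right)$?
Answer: $-58604$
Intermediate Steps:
$-46123 - \left(-1202 - -13683\right) = -46123 - \left(-1202 + 13683\right) = -46123 - 12481 = -58604$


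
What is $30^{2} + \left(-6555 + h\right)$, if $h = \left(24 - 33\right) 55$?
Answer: $-6150$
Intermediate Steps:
$h = -495$ ($h = \left(-9\right) 55 = -495$)
$30^{2} + \left(-6555 + h\right) = 30^{2} - 7050 = 900 - 7050 = -6150$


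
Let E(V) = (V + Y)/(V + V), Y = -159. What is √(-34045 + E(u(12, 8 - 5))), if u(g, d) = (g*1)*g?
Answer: 5*I*√784398/24 ≈ 184.51*I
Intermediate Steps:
u(g, d) = g² (u(g, d) = g*g = g²)
E(V) = (-159 + V)/(2*V) (E(V) = (V - 159)/(V + V) = (-159 + V)/((2*V)) = (-159 + V)*(1/(2*V)) = (-159 + V)/(2*V))
√(-34045 + E(u(12, 8 - 5))) = √(-34045 + (-159 + 12²)/(2*(12²))) = √(-34045 + (½)*(-159 + 144)/144) = √(-34045 + (½)*(1/144)*(-15)) = √(-34045 - 5/96) = √(-3268325/96) = 5*I*√784398/24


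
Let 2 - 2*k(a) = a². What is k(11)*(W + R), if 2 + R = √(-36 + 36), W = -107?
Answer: 12971/2 ≈ 6485.5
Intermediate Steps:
R = -2 (R = -2 + √(-36 + 36) = -2 + √0 = -2 + 0 = -2)
k(a) = 1 - a²/2
k(11)*(W + R) = (1 - ½*11²)*(-107 - 2) = (1 - ½*121)*(-109) = (1 - 121/2)*(-109) = -119/2*(-109) = 12971/2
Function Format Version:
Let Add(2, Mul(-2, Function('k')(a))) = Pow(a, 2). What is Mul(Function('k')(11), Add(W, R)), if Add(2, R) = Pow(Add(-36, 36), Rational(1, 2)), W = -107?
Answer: Rational(12971, 2) ≈ 6485.5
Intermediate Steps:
R = -2 (R = Add(-2, Pow(Add(-36, 36), Rational(1, 2))) = Add(-2, Pow(0, Rational(1, 2))) = Add(-2, 0) = -2)
Function('k')(a) = Add(1, Mul(Rational(-1, 2), Pow(a, 2)))
Mul(Function('k')(11), Add(W, R)) = Mul(Add(1, Mul(Rational(-1, 2), Pow(11, 2))), Add(-107, -2)) = Mul(Add(1, Mul(Rational(-1, 2), 121)), -109) = Mul(Add(1, Rational(-121, 2)), -109) = Mul(Rational(-119, 2), -109) = Rational(12971, 2)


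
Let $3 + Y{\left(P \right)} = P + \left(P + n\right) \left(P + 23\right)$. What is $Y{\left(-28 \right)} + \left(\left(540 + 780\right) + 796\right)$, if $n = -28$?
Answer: $2365$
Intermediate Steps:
$Y{\left(P \right)} = -3 + P + \left(-28 + P\right) \left(23 + P\right)$ ($Y{\left(P \right)} = -3 + \left(P + \left(P - 28\right) \left(P + 23\right)\right) = -3 + \left(P + \left(-28 + P\right) \left(23 + P\right)\right) = -3 + P + \left(-28 + P\right) \left(23 + P\right)$)
$Y{\left(-28 \right)} + \left(\left(540 + 780\right) + 796\right) = \left(-647 + \left(-28\right)^{2} - -112\right) + \left(\left(540 + 780\right) + 796\right) = \left(-647 + 784 + 112\right) + \left(1320 + 796\right) = 249 + 2116 = 2365$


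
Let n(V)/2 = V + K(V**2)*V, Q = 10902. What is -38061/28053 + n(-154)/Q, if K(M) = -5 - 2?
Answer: -6724057/5663589 ≈ -1.1872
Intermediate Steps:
K(M) = -7
n(V) = -12*V (n(V) = 2*(V - 7*V) = 2*(-6*V) = -12*V)
-38061/28053 + n(-154)/Q = -38061/28053 - 12*(-154)/10902 = -38061*1/28053 + 1848*(1/10902) = -4229/3117 + 308/1817 = -6724057/5663589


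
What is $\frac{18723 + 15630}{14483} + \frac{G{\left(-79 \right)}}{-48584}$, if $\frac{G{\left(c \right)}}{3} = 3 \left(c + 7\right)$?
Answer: $\frac{209798892}{87955259} \approx 2.3853$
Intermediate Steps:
$G{\left(c \right)} = 63 + 9 c$ ($G{\left(c \right)} = 3 \cdot 3 \left(c + 7\right) = 3 \cdot 3 \left(7 + c\right) = 3 \left(21 + 3 c\right) = 63 + 9 c$)
$\frac{18723 + 15630}{14483} + \frac{G{\left(-79 \right)}}{-48584} = \frac{18723 + 15630}{14483} + \frac{63 + 9 \left(-79\right)}{-48584} = 34353 \cdot \frac{1}{14483} + \left(63 - 711\right) \left(- \frac{1}{48584}\right) = \frac{34353}{14483} - - \frac{81}{6073} = \frac{34353}{14483} + \frac{81}{6073} = \frac{209798892}{87955259}$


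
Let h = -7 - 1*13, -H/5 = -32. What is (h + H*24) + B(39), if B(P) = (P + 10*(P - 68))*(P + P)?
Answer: -15758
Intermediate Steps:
H = 160 (H = -5*(-32) = 160)
B(P) = 2*P*(-680 + 11*P) (B(P) = (P + 10*(-68 + P))*(2*P) = (P + (-680 + 10*P))*(2*P) = (-680 + 11*P)*(2*P) = 2*P*(-680 + 11*P))
h = -20 (h = -7 - 13 = -20)
(h + H*24) + B(39) = (-20 + 160*24) + 2*39*(-680 + 11*39) = (-20 + 3840) + 2*39*(-680 + 429) = 3820 + 2*39*(-251) = 3820 - 19578 = -15758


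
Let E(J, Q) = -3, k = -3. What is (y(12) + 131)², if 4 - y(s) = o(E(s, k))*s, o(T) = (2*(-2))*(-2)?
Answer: 1521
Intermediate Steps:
o(T) = 8 (o(T) = -4*(-2) = 8)
y(s) = 4 - 8*s
(y(12) + 131)² = ((4 - 8*12) + 131)² = ((4 - 96) + 131)² = (-92 + 131)² = 39² = 1521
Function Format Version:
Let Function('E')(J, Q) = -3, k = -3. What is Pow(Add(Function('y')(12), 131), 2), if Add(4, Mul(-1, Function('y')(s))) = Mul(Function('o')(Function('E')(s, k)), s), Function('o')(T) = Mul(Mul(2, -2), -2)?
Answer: 1521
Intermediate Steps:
Function('o')(T) = 8 (Function('o')(T) = Mul(-4, -2) = 8)
Function('y')(s) = Add(4, Mul(-8, s)) (Function('y')(s) = Add(4, Mul(-1, Mul(8, s))) = Add(4, Mul(-8, s)))
Pow(Add(Function('y')(12), 131), 2) = Pow(Add(Add(4, Mul(-8, 12)), 131), 2) = Pow(Add(Add(4, -96), 131), 2) = Pow(Add(-92, 131), 2) = Pow(39, 2) = 1521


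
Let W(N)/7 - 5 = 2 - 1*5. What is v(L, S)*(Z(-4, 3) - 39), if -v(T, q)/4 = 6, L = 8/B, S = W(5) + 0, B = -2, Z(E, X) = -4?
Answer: 1032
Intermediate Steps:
W(N) = 14 (W(N) = 35 + 7*(2 - 1*5) = 35 + 7*(2 - 5) = 35 + 7*(-3) = 35 - 21 = 14)
S = 14 (S = 14 + 0 = 14)
L = -4 (L = 8/(-2) = 8*(-½) = -4)
v(T, q) = -24 (v(T, q) = -4*6 = -24)
v(L, S)*(Z(-4, 3) - 39) = -24*(-4 - 39) = -24*(-43) = 1032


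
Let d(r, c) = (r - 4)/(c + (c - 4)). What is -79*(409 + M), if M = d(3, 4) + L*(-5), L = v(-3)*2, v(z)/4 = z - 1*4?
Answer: -217645/4 ≈ -54411.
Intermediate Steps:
d(r, c) = (-4 + r)/(-4 + 2*c) (d(r, c) = (-4 + r)/(c + (-4 + c)) = (-4 + r)/(-4 + 2*c))
v(z) = -16 + 4*z (v(z) = 4*(z - 1*4) = 4*(z - 4) = 4*(-4 + z) = -16 + 4*z)
L = -56 (L = (-16 + 4*(-3))*2 = (-16 - 12)*2 = -28*2 = -56)
M = 1119/4 (M = (-4 + 3)/(2*(-2 + 4)) - 56*(-5) = (½)*(-1)/2 + 280 = (½)*(½)*(-1) + 280 = -¼ + 280 = 1119/4 ≈ 279.75)
-79*(409 + M) = -79*(409 + 1119/4) = -79*2755/4 = -217645/4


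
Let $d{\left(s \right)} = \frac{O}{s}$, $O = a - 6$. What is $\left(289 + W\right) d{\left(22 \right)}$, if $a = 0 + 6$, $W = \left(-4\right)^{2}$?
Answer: $0$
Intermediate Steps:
$W = 16$
$a = 6$
$O = 0$ ($O = 6 - 6 = 0$)
$d{\left(s \right)} = 0$ ($d{\left(s \right)} = \frac{0}{s} = 0$)
$\left(289 + W\right) d{\left(22 \right)} = \left(289 + 16\right) 0 = 305 \cdot 0 = 0$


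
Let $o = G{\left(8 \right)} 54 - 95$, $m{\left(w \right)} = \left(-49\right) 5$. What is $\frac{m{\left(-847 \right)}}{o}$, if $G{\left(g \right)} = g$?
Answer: $- \frac{245}{337} \approx -0.727$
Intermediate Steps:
$m{\left(w \right)} = -245$
$o = 337$ ($o = 8 \cdot 54 - 95 = 432 - 95 = 337$)
$\frac{m{\left(-847 \right)}}{o} = - \frac{245}{337}$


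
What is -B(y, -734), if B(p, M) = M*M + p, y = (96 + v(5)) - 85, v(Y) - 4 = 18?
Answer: -538789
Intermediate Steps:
v(Y) = 22 (v(Y) = 4 + 18 = 22)
y = 33 (y = (96 + 22) - 85 = 118 - 85 = 33)
B(p, M) = p + M**2 (B(p, M) = M**2 + p = p + M**2)
-B(y, -734) = -(33 + (-734)**2) = -(33 + 538756) = -1*538789 = -538789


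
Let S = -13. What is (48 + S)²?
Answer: 1225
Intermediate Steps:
(48 + S)² = (48 - 13)² = 35² = 1225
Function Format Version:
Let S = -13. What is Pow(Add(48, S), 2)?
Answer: 1225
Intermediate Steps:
Pow(Add(48, S), 2) = Pow(Add(48, -13), 2) = Pow(35, 2) = 1225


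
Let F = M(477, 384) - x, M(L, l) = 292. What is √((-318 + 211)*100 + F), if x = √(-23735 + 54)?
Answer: √(-10408 - I*√23681) ≈ 0.7542 - 102.02*I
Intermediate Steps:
x = I*√23681 (x = √(-23681) = I*√23681 ≈ 153.89*I)
F = 292 - I*√23681 ≈ 292.0 - 153.89*I
√((-318 + 211)*100 + F) = √((-318 + 211)*100 + (292 - I*√23681)) = √(-107*100 + (292 - I*√23681)) = √(-10700 + (292 - I*√23681)) = √(-10408 - I*√23681)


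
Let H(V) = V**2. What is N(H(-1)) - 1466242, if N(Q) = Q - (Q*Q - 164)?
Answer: -1466078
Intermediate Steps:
N(Q) = 164 + Q - Q**2 (N(Q) = Q - (Q**2 - 164) = Q - (-164 + Q**2) = Q + (164 - Q**2) = 164 + Q - Q**2)
N(H(-1)) - 1466242 = (164 + (-1)**2 - ((-1)**2)**2) - 1466242 = (164 + 1 - 1*1**2) - 1466242 = (164 + 1 - 1*1) - 1466242 = (164 + 1 - 1) - 1466242 = 164 - 1466242 = -1466078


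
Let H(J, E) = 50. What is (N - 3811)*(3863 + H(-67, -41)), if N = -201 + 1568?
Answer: -9563372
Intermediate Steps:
N = 1367
(N - 3811)*(3863 + H(-67, -41)) = (1367 - 3811)*(3863 + 50) = -2444*3913 = -9563372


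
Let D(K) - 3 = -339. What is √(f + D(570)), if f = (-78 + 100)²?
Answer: 2*√37 ≈ 12.166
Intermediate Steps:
f = 484 (f = 22² = 484)
D(K) = -336 (D(K) = 3 - 339 = -336)
√(f + D(570)) = √(484 - 336) = √148 = 2*√37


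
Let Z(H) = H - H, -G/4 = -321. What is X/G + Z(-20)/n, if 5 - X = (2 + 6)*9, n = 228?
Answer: -67/1284 ≈ -0.052181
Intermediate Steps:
G = 1284 (G = -4*(-321) = 1284)
X = -67 (X = 5 - (2 + 6)*9 = 5 - 8*9 = 5 - 1*72 = 5 - 72 = -67)
Z(H) = 0
X/G + Z(-20)/n = -67/1284 + 0/228 = -67*1/1284 + 0*(1/228) = -67/1284 + 0 = -67/1284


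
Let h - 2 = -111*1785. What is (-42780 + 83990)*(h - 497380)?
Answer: -28662090730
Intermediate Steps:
h = -198133 (h = 2 - 111*1785 = 2 - 198135 = -198133)
(-42780 + 83990)*(h - 497380) = (-42780 + 83990)*(-198133 - 497380) = 41210*(-695513) = -28662090730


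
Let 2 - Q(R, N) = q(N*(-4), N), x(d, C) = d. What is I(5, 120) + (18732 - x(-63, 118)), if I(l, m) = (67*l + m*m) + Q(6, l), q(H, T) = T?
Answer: 33527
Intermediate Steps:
Q(R, N) = 2 - N
I(l, m) = 2 + m**2 + 66*l (I(l, m) = (67*l + m*m) + (2 - l) = (67*l + m**2) + (2 - l) = (m**2 + 67*l) + (2 - l) = 2 + m**2 + 66*l)
I(5, 120) + (18732 - x(-63, 118)) = (2 + 120**2 + 66*5) + (18732 - 1*(-63)) = (2 + 14400 + 330) + (18732 + 63) = 14732 + 18795 = 33527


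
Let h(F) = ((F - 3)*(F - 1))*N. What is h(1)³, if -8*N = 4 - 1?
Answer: 0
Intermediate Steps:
N = -3/8 (N = -(4 - 1)/8 = -⅛*3 = -3/8 ≈ -0.37500)
h(F) = -3*(-1 + F)*(-3 + F)/8 (h(F) = ((F - 3)*(F - 1))*(-3/8) = ((-3 + F)*(-1 + F))*(-3/8) = ((-1 + F)*(-3 + F))*(-3/8) = -3*(-1 + F)*(-3 + F)/8)
h(1)³ = (-9/8 - 3/8*1² + (3/2)*1)³ = (-9/8 - 3/8*1 + 3/2)³ = (-9/8 - 3/8 + 3/2)³ = 0³ = 0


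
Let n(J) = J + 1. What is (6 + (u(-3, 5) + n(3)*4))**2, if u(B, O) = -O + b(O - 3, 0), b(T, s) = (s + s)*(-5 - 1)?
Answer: 289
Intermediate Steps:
b(T, s) = -12*s (b(T, s) = (2*s)*(-6) = -12*s)
u(B, O) = -O (u(B, O) = -O - 12*0 = -O + 0 = -O)
n(J) = 1 + J
(6 + (u(-3, 5) + n(3)*4))**2 = (6 + (-1*5 + (1 + 3)*4))**2 = (6 + (-5 + 4*4))**2 = (6 + (-5 + 16))**2 = (6 + 11)**2 = 17**2 = 289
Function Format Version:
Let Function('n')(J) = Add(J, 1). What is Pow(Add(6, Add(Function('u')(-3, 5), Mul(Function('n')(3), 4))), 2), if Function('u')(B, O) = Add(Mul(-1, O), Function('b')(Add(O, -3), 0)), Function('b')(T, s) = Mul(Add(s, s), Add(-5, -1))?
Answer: 289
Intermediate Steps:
Function('b')(T, s) = Mul(-12, s) (Function('b')(T, s) = Mul(Mul(2, s), -6) = Mul(-12, s))
Function('u')(B, O) = Mul(-1, O) (Function('u')(B, O) = Add(Mul(-1, O), Mul(-12, 0)) = Add(Mul(-1, O), 0) = Mul(-1, O))
Function('n')(J) = Add(1, J)
Pow(Add(6, Add(Function('u')(-3, 5), Mul(Function('n')(3), 4))), 2) = Pow(Add(6, Add(Mul(-1, 5), Mul(Add(1, 3), 4))), 2) = Pow(Add(6, Add(-5, Mul(4, 4))), 2) = Pow(Add(6, Add(-5, 16)), 2) = Pow(Add(6, 11), 2) = Pow(17, 2) = 289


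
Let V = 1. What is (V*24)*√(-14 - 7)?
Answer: 24*I*√21 ≈ 109.98*I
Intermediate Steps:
(V*24)*√(-14 - 7) = (1*24)*√(-14 - 7) = 24*√(-21) = 24*(I*√21) = 24*I*√21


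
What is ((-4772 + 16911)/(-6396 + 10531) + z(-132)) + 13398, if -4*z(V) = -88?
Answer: 55503839/4135 ≈ 13423.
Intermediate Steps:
z(V) = 22 (z(V) = -¼*(-88) = 22)
((-4772 + 16911)/(-6396 + 10531) + z(-132)) + 13398 = ((-4772 + 16911)/(-6396 + 10531) + 22) + 13398 = (12139/4135 + 22) + 13398 = 103109/4135 + 13398 = 55503839/4135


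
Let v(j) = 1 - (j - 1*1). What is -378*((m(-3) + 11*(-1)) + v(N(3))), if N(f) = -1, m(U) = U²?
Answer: -378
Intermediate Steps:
v(j) = 2 - j (v(j) = 1 - (j - 1) = 1 - (-1 + j) = 1 + (1 - j) = 2 - j)
-378*((m(-3) + 11*(-1)) + v(N(3))) = -378*(((-3)² + 11*(-1)) + (2 - 1*(-1))) = -378*((9 - 11) + (2 + 1)) = -378*(-2 + 3) = -378*1 = -378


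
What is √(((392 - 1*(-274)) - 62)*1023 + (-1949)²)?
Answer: √4416493 ≈ 2101.5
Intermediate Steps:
√(((392 - 1*(-274)) - 62)*1023 + (-1949)²) = √(((392 + 274) - 62)*1023 + 3798601) = √((666 - 62)*1023 + 3798601) = √(604*1023 + 3798601) = √(617892 + 3798601) = √4416493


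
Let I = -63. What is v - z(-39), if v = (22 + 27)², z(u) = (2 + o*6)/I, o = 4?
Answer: 151289/63 ≈ 2401.4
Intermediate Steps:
z(u) = -26/63 (z(u) = (2 + 4*6)/(-63) = (2 + 24)*(-1/63) = 26*(-1/63) = -26/63)
v = 2401 (v = 49² = 2401)
v - z(-39) = 2401 - 1*(-26/63) = 2401 + 26/63 = 151289/63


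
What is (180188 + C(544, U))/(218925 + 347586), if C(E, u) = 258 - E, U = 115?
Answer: 179902/566511 ≈ 0.31756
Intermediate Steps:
(180188 + C(544, U))/(218925 + 347586) = (180188 + (258 - 1*544))/(218925 + 347586) = (180188 + (258 - 544))/566511 = (180188 - 286)*(1/566511) = 179902*(1/566511) = 179902/566511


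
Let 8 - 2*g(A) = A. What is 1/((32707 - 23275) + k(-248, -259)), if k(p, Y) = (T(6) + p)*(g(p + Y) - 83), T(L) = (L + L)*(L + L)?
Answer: -1/8716 ≈ -0.00011473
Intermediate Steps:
g(A) = 4 - A/2
T(L) = 4*L² (T(L) = (2*L)*(2*L) = 4*L²)
k(p, Y) = (144 + p)*(-79 - Y/2 - p/2) (k(p, Y) = (4*6² + p)*((4 - (p + Y)/2) - 83) = (4*36 + p)*((4 - (Y + p)/2) - 83) = (144 + p)*((4 + (-Y/2 - p/2)) - 83) = (144 + p)*((4 - Y/2 - p/2) - 83) = (144 + p)*(-79 - Y/2 - p/2))
1/((32707 - 23275) + k(-248, -259)) = 1/((32707 - 23275) + (-11376 - 155*(-248) - 72*(-259) - ½*(-248)*(-8 - 259 - 248))) = 1/(9432 + (-11376 + 38440 + 18648 - ½*(-248)*(-515))) = 1/(9432 + (-11376 + 38440 + 18648 - 63860)) = 1/(9432 - 18148) = 1/(-8716) = -1/8716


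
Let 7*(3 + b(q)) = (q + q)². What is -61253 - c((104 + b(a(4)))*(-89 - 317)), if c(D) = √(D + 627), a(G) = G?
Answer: -61253 - 3*I*√4899 ≈ -61253.0 - 209.98*I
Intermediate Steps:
b(q) = -3 + 4*q²/7 (b(q) = -3 + (q + q)²/7 = -3 + (2*q)²/7 = -3 + (4*q²)/7 = -3 + 4*q²/7)
c(D) = √(627 + D)
-61253 - c((104 + b(a(4)))*(-89 - 317)) = -61253 - √(627 + (104 + (-3 + (4/7)*4²))*(-89 - 317)) = -61253 - √(627 + (104 + (-3 + (4/7)*16))*(-406)) = -61253 - √(627 + (104 + (-3 + 64/7))*(-406)) = -61253 - √(627 + (104 + 43/7)*(-406)) = -61253 - √(627 + (771/7)*(-406)) = -61253 - √(627 - 44718) = -61253 - √(-44091) = -61253 - 3*I*√4899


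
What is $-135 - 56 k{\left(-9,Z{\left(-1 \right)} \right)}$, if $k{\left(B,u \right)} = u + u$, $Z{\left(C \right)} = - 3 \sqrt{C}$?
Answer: $-135 + 336 i \approx -135.0 + 336.0 i$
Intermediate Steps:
$k{\left(B,u \right)} = 2 u$
$-135 - 56 k{\left(-9,Z{\left(-1 \right)} \right)} = -135 - 56 \cdot 2 \left(- 3 \sqrt{-1}\right) = -135 - 56 \cdot 2 \left(- 3 i\right) = -135 - 56 \left(- 6 i\right) = -135 + 336 i$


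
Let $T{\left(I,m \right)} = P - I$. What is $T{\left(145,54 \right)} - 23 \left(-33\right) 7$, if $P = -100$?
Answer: $5068$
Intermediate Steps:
$T{\left(I,m \right)} = -100 - I$
$T{\left(145,54 \right)} - 23 \left(-33\right) 7 = \left(-100 - 145\right) - 23 \left(-33\right) 7 = \left(-100 - 145\right) - \left(-759\right) 7 = -245 - -5313 = -245 + 5313 = 5068$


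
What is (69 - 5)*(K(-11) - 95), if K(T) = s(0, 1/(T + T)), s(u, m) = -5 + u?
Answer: -6400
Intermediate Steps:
K(T) = -5 (K(T) = -5 + 0 = -5)
(69 - 5)*(K(-11) - 95) = (69 - 5)*(-5 - 95) = 64*(-100) = -6400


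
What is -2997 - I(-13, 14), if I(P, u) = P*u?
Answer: -2815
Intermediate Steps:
-2997 - I(-13, 14) = -2997 - (-13)*14 = -2997 - 1*(-182) = -2997 + 182 = -2815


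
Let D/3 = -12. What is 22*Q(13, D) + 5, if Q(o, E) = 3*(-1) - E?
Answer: 731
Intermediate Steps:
D = -36 (D = 3*(-12) = -36)
Q(o, E) = -3 - E
22*Q(13, D) + 5 = 22*(-3 - 1*(-36)) + 5 = 22*(-3 + 36) + 5 = 22*33 + 5 = 726 + 5 = 731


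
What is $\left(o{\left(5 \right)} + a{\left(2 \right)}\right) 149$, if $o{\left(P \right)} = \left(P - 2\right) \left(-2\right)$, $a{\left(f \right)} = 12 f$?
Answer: $2682$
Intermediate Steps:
$o{\left(P \right)} = 4 - 2 P$ ($o{\left(P \right)} = \left(-2 + P\right) \left(-2\right) = 4 - 2 P$)
$\left(o{\left(5 \right)} + a{\left(2 \right)}\right) 149 = \left(\left(4 - 10\right) + 12 \cdot 2\right) 149 = \left(\left(4 - 10\right) + 24\right) 149 = \left(-6 + 24\right) 149 = 18 \cdot 149 = 2682$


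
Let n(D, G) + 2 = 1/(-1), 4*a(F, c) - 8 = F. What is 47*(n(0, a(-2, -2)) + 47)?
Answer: 2068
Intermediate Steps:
a(F, c) = 2 + F/4
n(D, G) = -3 (n(D, G) = -2 + 1/(-1) = -2 - 1 = -3)
47*(n(0, a(-2, -2)) + 47) = 47*(-3 + 47) = 47*44 = 2068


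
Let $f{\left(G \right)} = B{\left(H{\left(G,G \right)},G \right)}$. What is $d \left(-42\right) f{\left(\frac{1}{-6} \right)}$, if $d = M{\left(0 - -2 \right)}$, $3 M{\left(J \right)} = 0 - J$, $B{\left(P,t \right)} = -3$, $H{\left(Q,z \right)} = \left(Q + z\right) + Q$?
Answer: $-84$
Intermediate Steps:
$H{\left(Q,z \right)} = z + 2 Q$
$M{\left(J \right)} = - \frac{J}{3}$ ($M{\left(J \right)} = \frac{0 - J}{3} = \frac{\left(-1\right) J}{3} = - \frac{J}{3}$)
$d = - \frac{2}{3}$ ($d = - \frac{0 - -2}{3} = - \frac{0 + 2}{3} = \left(- \frac{1}{3}\right) 2 = - \frac{2}{3} \approx -0.66667$)
$f{\left(G \right)} = -3$
$d \left(-42\right) f{\left(\frac{1}{-6} \right)} = \left(- \frac{2}{3}\right) \left(-42\right) \left(-3\right) = 28 \left(-3\right) = -84$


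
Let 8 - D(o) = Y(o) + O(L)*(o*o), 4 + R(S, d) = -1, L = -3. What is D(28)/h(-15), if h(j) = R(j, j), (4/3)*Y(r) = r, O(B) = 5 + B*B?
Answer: 10989/5 ≈ 2197.8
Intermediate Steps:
O(B) = 5 + B²
R(S, d) = -5 (R(S, d) = -4 - 1 = -5)
Y(r) = 3*r/4
h(j) = -5
D(o) = 8 - 14*o² - 3*o/4 (D(o) = 8 - (3*o/4 + (5 + (-3)²)*(o*o)) = 8 - (3*o/4 + (5 + 9)*o²) = 8 - (3*o/4 + 14*o²) = 8 - (14*o² + 3*o/4) = 8 + (-14*o² - 3*o/4) = 8 - 14*o² - 3*o/4)
D(28)/h(-15) = (8 - 14*28² - ¾*28)/(-5) = (8 - 14*784 - 21)*(-⅕) = (8 - 10976 - 21)*(-⅕) = -10989*(-⅕) = 10989/5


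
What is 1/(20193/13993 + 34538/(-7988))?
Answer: -55888042/160994275 ≈ -0.34714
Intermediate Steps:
1/(20193/13993 + 34538/(-7988)) = 1/(20193*(1/13993) + 34538*(-1/7988)) = 1/(20193/13993 - 17269/3994) = 1/(-160994275/55888042) = -55888042/160994275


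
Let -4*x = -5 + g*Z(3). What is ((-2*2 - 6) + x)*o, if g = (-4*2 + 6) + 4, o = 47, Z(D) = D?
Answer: -1927/4 ≈ -481.75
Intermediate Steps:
g = 2 (g = (-8 + 6) + 4 = -2 + 4 = 2)
x = -1/4 (x = -(-5 + 2*3)/4 = -(-5 + 6)/4 = -1/4*1 = -1/4 ≈ -0.25000)
((-2*2 - 6) + x)*o = ((-2*2 - 6) - 1/4)*47 = ((-4 - 6) - 1/4)*47 = (-10 - 1/4)*47 = -41/4*47 = -1927/4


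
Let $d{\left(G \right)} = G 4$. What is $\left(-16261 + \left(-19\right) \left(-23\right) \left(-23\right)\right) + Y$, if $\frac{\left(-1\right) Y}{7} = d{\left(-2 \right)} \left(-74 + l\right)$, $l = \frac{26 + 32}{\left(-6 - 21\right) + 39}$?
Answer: $- \frac{90556}{3} \approx -30185.0$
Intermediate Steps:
$l = \frac{29}{6}$ ($l = \frac{58}{\left(-6 - 21\right) + 39} = \frac{58}{-27 + 39} = \frac{58}{12} = 58 \cdot \frac{1}{12} = \frac{29}{6} \approx 4.8333$)
$d{\left(G \right)} = 4 G$
$Y = - \frac{11620}{3}$ ($Y = - 7 \cdot 4 \left(-2\right) \left(-74 + \frac{29}{6}\right) = - 7 \left(\left(-8\right) \left(- \frac{415}{6}\right)\right) = \left(-7\right) \frac{1660}{3} = - \frac{11620}{3} \approx -3873.3$)
$\left(-16261 + \left(-19\right) \left(-23\right) \left(-23\right)\right) + Y = \left(-16261 + \left(-19\right) \left(-23\right) \left(-23\right)\right) - \frac{11620}{3} = \left(-16261 + 437 \left(-23\right)\right) - \frac{11620}{3} = \left(-16261 - 10051\right) - \frac{11620}{3} = -26312 - \frac{11620}{3} = - \frac{90556}{3}$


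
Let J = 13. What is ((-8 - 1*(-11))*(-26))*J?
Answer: -1014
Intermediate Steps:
((-8 - 1*(-11))*(-26))*J = ((-8 - 1*(-11))*(-26))*13 = ((-8 + 11)*(-26))*13 = (3*(-26))*13 = -78*13 = -1014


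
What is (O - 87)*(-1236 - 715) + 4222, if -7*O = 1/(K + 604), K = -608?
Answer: 4868901/28 ≈ 1.7389e+5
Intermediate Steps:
O = 1/28 (O = -1/(7*(-608 + 604)) = -1/7/(-4) = -1/7*(-1/4) = 1/28 ≈ 0.035714)
(O - 87)*(-1236 - 715) + 4222 = (1/28 - 87)*(-1236 - 715) + 4222 = -2435/28*(-1951) + 4222 = 4750685/28 + 4222 = 4868901/28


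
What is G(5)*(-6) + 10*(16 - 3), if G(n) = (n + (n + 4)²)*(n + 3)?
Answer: -3998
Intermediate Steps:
G(n) = (3 + n)*(n + (4 + n)²) (G(n) = (n + (4 + n)²)*(3 + n) = (3 + n)*(n + (4 + n)²))
G(5)*(-6) + 10*(16 - 3) = (48 + 5³ + 12*5² + 43*5)*(-6) + 10*(16 - 3) = (48 + 125 + 12*25 + 215)*(-6) + 10*13 = (48 + 125 + 300 + 215)*(-6) + 130 = 688*(-6) + 130 = -4128 + 130 = -3998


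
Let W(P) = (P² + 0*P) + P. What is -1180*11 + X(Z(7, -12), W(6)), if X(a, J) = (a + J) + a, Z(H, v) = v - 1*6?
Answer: -12974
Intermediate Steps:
Z(H, v) = -6 + v (Z(H, v) = v - 6 = -6 + v)
W(P) = P + P² (W(P) = (P² + 0) + P = P² + P = P + P²)
X(a, J) = J + 2*a (X(a, J) = (J + a) + a = J + 2*a)
-1180*11 + X(Z(7, -12), W(6)) = -1180*11 + (6*(1 + 6) + 2*(-6 - 12)) = -12980 + (6*7 + 2*(-18)) = -12980 + (42 - 36) = -12980 + 6 = -12974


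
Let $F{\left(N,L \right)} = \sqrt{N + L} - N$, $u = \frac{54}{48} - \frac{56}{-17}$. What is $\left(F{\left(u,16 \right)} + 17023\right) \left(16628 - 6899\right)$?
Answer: $\frac{22518033183}{136} + \frac{9729 \sqrt{94418}}{68} \approx 1.6562 \cdot 10^{8}$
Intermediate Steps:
$u = \frac{601}{136}$ ($u = 54 \cdot \frac{1}{48} - - \frac{56}{17} = \frac{9}{8} + \frac{56}{17} = \frac{601}{136} \approx 4.4191$)
$F{\left(N,L \right)} = \sqrt{L + N} - N$
$\left(F{\left(u,16 \right)} + 17023\right) \left(16628 - 6899\right) = \left(\left(\sqrt{16 + \frac{601}{136}} - \frac{601}{136}\right) + 17023\right) \left(16628 - 6899\right) = \left(\left(\sqrt{\frac{2777}{136}} - \frac{601}{136}\right) + 17023\right) 9729 = \left(\left(\frac{\sqrt{94418}}{68} - \frac{601}{136}\right) + 17023\right) 9729 = \left(\left(- \frac{601}{136} + \frac{\sqrt{94418}}{68}\right) + 17023\right) 9729 = \left(\frac{2314527}{136} + \frac{\sqrt{94418}}{68}\right) 9729 = \frac{22518033183}{136} + \frac{9729 \sqrt{94418}}{68}$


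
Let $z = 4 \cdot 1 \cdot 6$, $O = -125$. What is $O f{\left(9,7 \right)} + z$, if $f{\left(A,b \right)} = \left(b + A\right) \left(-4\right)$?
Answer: $8024$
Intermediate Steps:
$f{\left(A,b \right)} = - 4 A - 4 b$ ($f{\left(A,b \right)} = \left(A + b\right) \left(-4\right) = - 4 A - 4 b$)
$z = 24$ ($z = 4 \cdot 6 = 24$)
$O f{\left(9,7 \right)} + z = - 125 \left(\left(-4\right) 9 - 28\right) + 24 = - 125 \left(-36 - 28\right) + 24 = \left(-125\right) \left(-64\right) + 24 = 8000 + 24 = 8024$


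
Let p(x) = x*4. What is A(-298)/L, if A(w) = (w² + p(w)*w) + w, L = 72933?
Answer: 443722/72933 ≈ 6.0840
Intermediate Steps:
p(x) = 4*x
A(w) = w + 5*w² (A(w) = (w² + (4*w)*w) + w = (w² + 4*w²) + w = 5*w² + w = w + 5*w²)
A(-298)/L = -298*(1 + 5*(-298))/72933 = -298*(1 - 1490)*(1/72933) = -298*(-1489)*(1/72933) = 443722*(1/72933) = 443722/72933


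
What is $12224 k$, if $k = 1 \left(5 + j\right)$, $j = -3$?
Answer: $24448$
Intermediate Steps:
$k = 2$ ($k = 1 \left(5 - 3\right) = 1 \cdot 2 = 2$)
$12224 k = 12224 \cdot 2 = 24448$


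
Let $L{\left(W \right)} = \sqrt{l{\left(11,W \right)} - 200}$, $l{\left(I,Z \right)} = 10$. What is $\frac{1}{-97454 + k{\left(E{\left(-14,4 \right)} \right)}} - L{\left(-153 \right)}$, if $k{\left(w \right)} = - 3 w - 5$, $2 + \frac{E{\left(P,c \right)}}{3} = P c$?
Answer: $- \frac{1}{96937} - i \sqrt{190} \approx -1.0316 \cdot 10^{-5} - 13.784 i$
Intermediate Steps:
$E{\left(P,c \right)} = -6 + 3 P c$
$k{\left(w \right)} = -5 - 3 w$
$L{\left(W \right)} = i \sqrt{190}$ ($L{\left(W \right)} = \sqrt{10 - 200} = \sqrt{-190} = i \sqrt{190}$)
$\frac{1}{-97454 + k{\left(E{\left(-14,4 \right)} \right)}} - L{\left(-153 \right)} = \frac{1}{-97454 - \left(5 + 3 \left(-6 + 3 \left(-14\right) 4\right)\right)} - i \sqrt{190} = \frac{1}{-97454 - \left(5 + 3 \left(-6 - 168\right)\right)} - i \sqrt{190} = \frac{1}{-97454 - -517} - i \sqrt{190} = \frac{1}{-97454 + \left(-5 + 522\right)} - i \sqrt{190} = \frac{1}{-97454 + 517} - i \sqrt{190} = \frac{1}{-96937} - i \sqrt{190} = - \frac{1}{96937} - i \sqrt{190}$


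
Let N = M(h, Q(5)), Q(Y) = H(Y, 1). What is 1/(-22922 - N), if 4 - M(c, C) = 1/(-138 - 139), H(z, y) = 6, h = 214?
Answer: -277/6350503 ≈ -4.3619e-5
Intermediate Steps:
Q(Y) = 6
M(c, C) = 1109/277 (M(c, C) = 4 - 1/(-138 - 139) = 4 - 1/(-277) = 4 - 1*(-1/277) = 4 + 1/277 = 1109/277)
N = 1109/277 ≈ 4.0036
1/(-22922 - N) = 1/(-22922 - 1*1109/277) = 1/(-22922 - 1109/277) = 1/(-6350503/277) = -277/6350503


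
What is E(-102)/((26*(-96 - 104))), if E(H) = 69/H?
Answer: 23/176800 ≈ 0.00013009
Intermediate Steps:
E(-102)/((26*(-96 - 104))) = (69/(-102))/((26*(-96 - 104))) = (69*(-1/102))/((26*(-200))) = -23/34/(-5200) = -23/34*(-1/5200) = 23/176800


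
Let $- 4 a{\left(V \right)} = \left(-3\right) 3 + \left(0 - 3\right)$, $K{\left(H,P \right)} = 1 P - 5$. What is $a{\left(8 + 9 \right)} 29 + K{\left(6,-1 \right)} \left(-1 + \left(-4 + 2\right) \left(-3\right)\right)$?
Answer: $57$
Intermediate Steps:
$K{\left(H,P \right)} = -5 + P$ ($K{\left(H,P \right)} = P - 5 = -5 + P$)
$a{\left(V \right)} = 3$ ($a{\left(V \right)} = - \frac{\left(-3\right) 3 + \left(0 - 3\right)}{4} = - \frac{-9 + \left(0 - 3\right)}{4} = - \frac{-9 - 3}{4} = \left(- \frac{1}{4}\right) \left(-12\right) = 3$)
$a{\left(8 + 9 \right)} 29 + K{\left(6,-1 \right)} \left(-1 + \left(-4 + 2\right) \left(-3\right)\right) = 3 \cdot 29 + \left(-5 - 1\right) \left(-1 + \left(-4 + 2\right) \left(-3\right)\right) = 87 - 6 \left(-1 - -6\right) = 87 - 6 \left(-1 + 6\right) = 87 - 30 = 57$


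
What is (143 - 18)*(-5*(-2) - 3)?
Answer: 875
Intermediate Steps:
(143 - 18)*(-5*(-2) - 3) = 125*(10 - 3) = 125*7 = 875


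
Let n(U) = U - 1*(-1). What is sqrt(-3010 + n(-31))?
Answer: 4*I*sqrt(190) ≈ 55.136*I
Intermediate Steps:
n(U) = 1 + U (n(U) = U + 1 = 1 + U)
sqrt(-3010 + n(-31)) = sqrt(-3010 + (1 - 31)) = sqrt(-3010 - 30) = sqrt(-3040) = 4*I*sqrt(190)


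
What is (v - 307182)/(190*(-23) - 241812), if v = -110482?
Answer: 208832/123091 ≈ 1.6966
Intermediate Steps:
(v - 307182)/(190*(-23) - 241812) = (-110482 - 307182)/(190*(-23) - 241812) = -417664/(-4370 - 241812) = -417664/(-246182) = -417664*(-1/246182) = 208832/123091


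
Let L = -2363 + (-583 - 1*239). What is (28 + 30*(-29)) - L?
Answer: 2343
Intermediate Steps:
L = -3185 (L = -2363 + (-583 - 239) = -2363 - 822 = -3185)
(28 + 30*(-29)) - L = (28 + 30*(-29)) - 1*(-3185) = (28 - 870) + 3185 = -842 + 3185 = 2343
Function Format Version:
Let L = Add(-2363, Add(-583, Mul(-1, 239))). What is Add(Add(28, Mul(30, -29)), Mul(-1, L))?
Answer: 2343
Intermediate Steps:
L = -3185 (L = Add(-2363, Add(-583, -239)) = Add(-2363, -822) = -3185)
Add(Add(28, Mul(30, -29)), Mul(-1, L)) = Add(Add(28, Mul(30, -29)), Mul(-1, -3185)) = Add(Add(28, -870), 3185) = Add(-842, 3185) = 2343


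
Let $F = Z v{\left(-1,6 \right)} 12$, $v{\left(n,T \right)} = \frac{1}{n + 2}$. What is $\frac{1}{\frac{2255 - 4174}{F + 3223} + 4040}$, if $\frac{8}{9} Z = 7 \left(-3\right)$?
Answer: $\frac{5879}{23747322} \approx 0.00024756$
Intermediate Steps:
$v{\left(n,T \right)} = \frac{1}{2 + n}$
$Z = - \frac{189}{8}$ ($Z = \frac{9 \cdot 7 \left(-3\right)}{8} = \frac{9}{8} \left(-21\right) = - \frac{189}{8} \approx -23.625$)
$F = - \frac{567}{2}$ ($F = - \frac{189}{8 \left(2 - 1\right)} 12 = - \frac{189}{8 \cdot 1} \cdot 12 = \left(- \frac{189}{8}\right) 1 \cdot 12 = \left(- \frac{189}{8}\right) 12 = - \frac{567}{2} \approx -283.5$)
$\frac{1}{\frac{2255 - 4174}{F + 3223} + 4040} = \frac{1}{\frac{2255 - 4174}{- \frac{567}{2} + 3223} + 4040} = \frac{1}{- \frac{1919}{\frac{5879}{2}} + 4040} = \frac{1}{\left(-1919\right) \frac{2}{5879} + 4040} = \frac{1}{- \frac{3838}{5879} + 4040} = \frac{1}{\frac{23747322}{5879}} = \frac{5879}{23747322}$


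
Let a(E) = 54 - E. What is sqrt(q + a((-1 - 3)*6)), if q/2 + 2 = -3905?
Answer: 2*I*sqrt(1934) ≈ 87.955*I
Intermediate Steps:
q = -7814 (q = -4 + 2*(-3905) = -4 - 7810 = -7814)
sqrt(q + a((-1 - 3)*6)) = sqrt(-7814 + (54 - (-1 - 3)*6)) = sqrt(-7814 + (54 - (-4)*6)) = sqrt(-7814 + (54 - 1*(-24))) = sqrt(-7814 + (54 + 24)) = sqrt(-7814 + 78) = sqrt(-7736) = 2*I*sqrt(1934)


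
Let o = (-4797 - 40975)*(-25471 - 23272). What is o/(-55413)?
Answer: -2231064596/55413 ≈ -40263.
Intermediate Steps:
o = 2231064596 (o = -45772*(-48743) = 2231064596)
o/(-55413) = 2231064596/(-55413) = 2231064596*(-1/55413) = -2231064596/55413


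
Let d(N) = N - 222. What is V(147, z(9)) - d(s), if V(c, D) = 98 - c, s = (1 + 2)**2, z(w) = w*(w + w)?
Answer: 164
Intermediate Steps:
z(w) = 2*w**2 (z(w) = w*(2*w) = 2*w**2)
s = 9 (s = 3**2 = 9)
d(N) = -222 + N
V(147, z(9)) - d(s) = (98 - 1*147) - (-222 + 9) = (98 - 147) - 1*(-213) = -49 + 213 = 164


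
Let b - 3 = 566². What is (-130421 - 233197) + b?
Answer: -43259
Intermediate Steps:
b = 320359 (b = 3 + 566² = 3 + 320356 = 320359)
(-130421 - 233197) + b = (-130421 - 233197) + 320359 = -363618 + 320359 = -43259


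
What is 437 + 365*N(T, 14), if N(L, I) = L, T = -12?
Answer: -3943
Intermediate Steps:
437 + 365*N(T, 14) = 437 + 365*(-12) = 437 - 4380 = -3943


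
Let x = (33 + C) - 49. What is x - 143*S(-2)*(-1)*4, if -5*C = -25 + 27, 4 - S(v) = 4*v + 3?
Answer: 25658/5 ≈ 5131.6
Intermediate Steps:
S(v) = 1 - 4*v (S(v) = 4 - (4*v + 3) = 4 - (3 + 4*v) = 4 + (-3 - 4*v) = 1 - 4*v)
C = -⅖ (C = -(-25 + 27)/5 = -⅕*2 = -⅖ ≈ -0.40000)
x = -82/5 (x = (33 - ⅖) - 49 = 163/5 - 49 = -82/5 ≈ -16.400)
x - 143*S(-2)*(-1)*4 = -82/5 - 143*(1 - 4*(-2))*(-1)*4 = -82/5 - 143*(1 + 8)*(-1)*4 = -82/5 - 143*9*(-1)*4 = -82/5 - (-1287)*4 = -82/5 - 143*(-36) = -82/5 + 5148 = 25658/5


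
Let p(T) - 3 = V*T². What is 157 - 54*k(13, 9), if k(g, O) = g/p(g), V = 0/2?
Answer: -77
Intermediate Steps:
V = 0 (V = 0*(½) = 0)
p(T) = 3 (p(T) = 3 + 0*T² = 3 + 0 = 3)
k(g, O) = g/3
157 - 54*k(13, 9) = 157 - 18*13 = 157 - 54*13/3 = 157 - 234 = -77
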